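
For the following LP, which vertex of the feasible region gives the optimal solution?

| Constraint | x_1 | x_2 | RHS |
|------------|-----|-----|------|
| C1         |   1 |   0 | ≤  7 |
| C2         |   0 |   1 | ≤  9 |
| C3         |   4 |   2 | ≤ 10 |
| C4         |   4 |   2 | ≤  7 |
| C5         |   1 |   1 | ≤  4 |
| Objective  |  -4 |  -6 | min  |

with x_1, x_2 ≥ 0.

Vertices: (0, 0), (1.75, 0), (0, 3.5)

Evaluate the objective at each vertex of the feasible region:
  z(0, 0) = 0
  z(1.75, 0) = -7
  z(0, 3.5) = -21  ←
The minimum is at x_1 = 0, x_2 = 3.5.

(0, 3.5)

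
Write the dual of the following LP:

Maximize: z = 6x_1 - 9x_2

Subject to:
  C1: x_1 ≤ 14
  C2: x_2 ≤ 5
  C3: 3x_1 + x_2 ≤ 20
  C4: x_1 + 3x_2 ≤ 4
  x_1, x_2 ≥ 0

Primal max cᵀx s.t. Ax ≤ b, x ≥ 0  →  Dual min bᵀy s.t. Aᵀy ≥ c, y ≥ 0.

Minimize: z = 14y1 + 5y2 + 20y3 + 4y4

Subject to:
  y1 + 3y3 + y4 ≥ 6
  y2 + y3 + 3y4 ≥ -9
  y1, y2, y3, y4 ≥ 0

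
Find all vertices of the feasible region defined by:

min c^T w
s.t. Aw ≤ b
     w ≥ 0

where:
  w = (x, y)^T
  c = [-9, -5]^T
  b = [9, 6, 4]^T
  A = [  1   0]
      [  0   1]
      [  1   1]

(0, 0), (4, 0), (0, 4)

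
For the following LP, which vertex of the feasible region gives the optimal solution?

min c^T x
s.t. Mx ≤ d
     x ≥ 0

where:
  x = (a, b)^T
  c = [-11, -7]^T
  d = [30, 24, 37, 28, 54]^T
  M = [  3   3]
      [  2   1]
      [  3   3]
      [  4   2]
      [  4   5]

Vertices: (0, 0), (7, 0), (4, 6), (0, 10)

Evaluate the objective at each vertex of the feasible region:
  z(0, 0) = 0
  z(7, 0) = -77
  z(4, 6) = -86  ←
  z(0, 10) = -70
The minimum is at a = 4, b = 6.

(4, 6)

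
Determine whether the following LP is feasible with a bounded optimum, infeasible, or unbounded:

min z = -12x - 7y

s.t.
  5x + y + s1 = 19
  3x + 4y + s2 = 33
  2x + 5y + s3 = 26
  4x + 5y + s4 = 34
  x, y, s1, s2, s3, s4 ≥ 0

Feasible with a bounded optimal solution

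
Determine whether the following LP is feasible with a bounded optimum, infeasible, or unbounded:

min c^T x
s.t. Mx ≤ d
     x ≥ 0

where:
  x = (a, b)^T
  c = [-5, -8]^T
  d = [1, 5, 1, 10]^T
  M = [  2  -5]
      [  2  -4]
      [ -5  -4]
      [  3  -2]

Unbounded (objective can decrease without bound)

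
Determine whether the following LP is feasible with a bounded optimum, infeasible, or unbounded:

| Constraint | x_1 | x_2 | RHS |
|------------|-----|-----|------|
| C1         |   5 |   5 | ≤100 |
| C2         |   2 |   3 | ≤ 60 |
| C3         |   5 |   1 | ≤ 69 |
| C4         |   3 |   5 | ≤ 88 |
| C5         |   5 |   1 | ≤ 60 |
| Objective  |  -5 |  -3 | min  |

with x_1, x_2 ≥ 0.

Feasible with a bounded optimal solution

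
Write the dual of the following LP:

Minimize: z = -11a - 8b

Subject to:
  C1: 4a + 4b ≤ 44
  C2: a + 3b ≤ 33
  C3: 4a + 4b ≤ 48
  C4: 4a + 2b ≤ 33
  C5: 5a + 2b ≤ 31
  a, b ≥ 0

Primal min cᵀx s.t. Ax ≤ b, x ≥ 0  →  Dual max −bᵀy s.t. Aᵀy ≥ −c, y ≥ 0.

Maximize: z = -44y1 - 33y2 - 48y3 - 33y4 - 31y5

Subject to:
  4y1 + y2 + 4y3 + 4y4 + 5y5 ≥ 11
  4y1 + 3y2 + 4y3 + 2y4 + 2y5 ≥ 8
  y1, y2, y3, y4, y5 ≥ 0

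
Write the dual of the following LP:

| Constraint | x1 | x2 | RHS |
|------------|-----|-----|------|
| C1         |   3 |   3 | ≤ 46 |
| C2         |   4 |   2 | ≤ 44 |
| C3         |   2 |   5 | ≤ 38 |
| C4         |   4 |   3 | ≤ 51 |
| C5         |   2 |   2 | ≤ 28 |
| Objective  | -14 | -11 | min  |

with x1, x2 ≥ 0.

Primal min cᵀx s.t. Ax ≤ b, x ≥ 0  →  Dual max −bᵀy s.t. Aᵀy ≥ −c, y ≥ 0.

Maximize: z = -46y1 - 44y2 - 38y3 - 51y4 - 28y5

Subject to:
  3y1 + 4y2 + 2y3 + 4y4 + 2y5 ≥ 14
  3y1 + 2y2 + 5y3 + 3y4 + 2y5 ≥ 11
  y1, y2, y3, y4, y5 ≥ 0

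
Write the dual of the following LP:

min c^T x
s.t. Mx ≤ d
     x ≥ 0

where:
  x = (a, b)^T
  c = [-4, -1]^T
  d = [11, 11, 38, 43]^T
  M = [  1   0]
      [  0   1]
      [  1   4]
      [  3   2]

Primal min cᵀx s.t. Ax ≤ b, x ≥ 0  →  Dual max −bᵀy s.t. Aᵀy ≥ −c, y ≥ 0.

Maximize: z = -11y1 - 11y2 - 38y3 - 43y4

Subject to:
  y1 + y3 + 3y4 ≥ 4
  y2 + 4y3 + 2y4 ≥ 1
  y1, y2, y3, y4 ≥ 0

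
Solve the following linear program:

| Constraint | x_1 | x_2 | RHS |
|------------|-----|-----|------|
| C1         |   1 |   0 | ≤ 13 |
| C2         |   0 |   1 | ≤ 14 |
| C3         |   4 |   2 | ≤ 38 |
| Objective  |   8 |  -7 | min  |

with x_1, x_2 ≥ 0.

Evaluate the objective at each vertex of the feasible region:
  z(0, 0) = 0
  z(9.5, 0) = 76
  z(2.5, 14) = -78
  z(0, 14) = -98  ←
The minimum is at x_1 = 0, x_2 = 14.

x_1 = 0, x_2 = 14, z = -98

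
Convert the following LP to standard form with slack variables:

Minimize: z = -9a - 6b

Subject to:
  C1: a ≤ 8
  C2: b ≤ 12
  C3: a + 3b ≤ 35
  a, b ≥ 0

min z = -9a - 6b

s.t.
  a + s1 = 8
  b + s2 = 12
  a + 3b + s3 = 35
  a, b, s1, s2, s3 ≥ 0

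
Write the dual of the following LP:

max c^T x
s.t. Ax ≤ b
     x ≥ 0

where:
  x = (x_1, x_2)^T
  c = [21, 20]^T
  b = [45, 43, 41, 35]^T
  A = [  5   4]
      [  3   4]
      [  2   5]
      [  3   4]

Primal max cᵀx s.t. Ax ≤ b, x ≥ 0  →  Dual min bᵀy s.t. Aᵀy ≥ c, y ≥ 0.

Minimize: z = 45y1 + 43y2 + 41y3 + 35y4

Subject to:
  5y1 + 3y2 + 2y3 + 3y4 ≥ 21
  4y1 + 4y2 + 5y3 + 4y4 ≥ 20
  y1, y2, y3, y4 ≥ 0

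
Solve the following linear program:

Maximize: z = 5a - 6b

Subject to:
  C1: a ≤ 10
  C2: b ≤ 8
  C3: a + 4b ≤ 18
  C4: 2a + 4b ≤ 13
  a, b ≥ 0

Evaluate the objective at each vertex of the feasible region:
  z(0, 0) = 0
  z(6.5, 0) = 32.5  ←
  z(0, 3.25) = -19.5
The maximum is at a = 6.5, b = 0.

a = 6.5, b = 0, z = 32.5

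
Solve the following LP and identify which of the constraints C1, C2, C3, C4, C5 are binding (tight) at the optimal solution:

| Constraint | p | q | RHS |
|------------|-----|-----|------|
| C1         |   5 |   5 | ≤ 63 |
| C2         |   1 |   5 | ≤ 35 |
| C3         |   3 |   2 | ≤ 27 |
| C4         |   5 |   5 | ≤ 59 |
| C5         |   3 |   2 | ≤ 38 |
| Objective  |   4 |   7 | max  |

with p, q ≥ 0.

At p = 5, q = 6, compute slack b - a·x for each constraint:
  C1: 63 − 55 = 8  (slack)
  C2: 35 − 35 = 0  (binding)
  C3: 27 − 27 = 0  (binding)
  C4: 59 − 55 = 4  (slack)
  C5: 38 − 27 = 11  (slack)

Optimal: p = 5, q = 6
Binding: C2, C3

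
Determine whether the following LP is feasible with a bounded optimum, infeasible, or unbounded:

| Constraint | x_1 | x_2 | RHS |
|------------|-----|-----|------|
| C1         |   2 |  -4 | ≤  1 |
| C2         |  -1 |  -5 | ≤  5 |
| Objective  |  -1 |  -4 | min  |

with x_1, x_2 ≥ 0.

Unbounded (objective can decrease without bound)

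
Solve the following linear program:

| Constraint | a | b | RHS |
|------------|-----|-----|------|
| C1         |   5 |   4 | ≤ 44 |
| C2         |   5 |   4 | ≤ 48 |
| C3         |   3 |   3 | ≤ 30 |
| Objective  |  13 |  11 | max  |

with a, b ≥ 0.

Evaluate the objective at each vertex of the feasible region:
  z(0, 0) = 0
  z(8.8, 0) = 114.4
  z(4, 6) = 118  ←
  z(0, 10) = 110
The maximum is at a = 4, b = 6.

a = 4, b = 6, z = 118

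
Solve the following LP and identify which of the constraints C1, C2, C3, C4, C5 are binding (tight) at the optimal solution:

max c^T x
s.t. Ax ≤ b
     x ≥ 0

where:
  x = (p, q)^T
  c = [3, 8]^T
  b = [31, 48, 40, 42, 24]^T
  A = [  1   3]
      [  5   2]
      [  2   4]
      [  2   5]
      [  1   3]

At p = 6, q = 6, compute slack b - a·x for each constraint:
  C1: 31 − 24 = 7  (slack)
  C2: 48 − 42 = 6  (slack)
  C3: 40 − 36 = 4  (slack)
  C4: 42 − 42 = 0  (binding)
  C5: 24 − 24 = 0  (binding)

Optimal: p = 6, q = 6
Binding: C4, C5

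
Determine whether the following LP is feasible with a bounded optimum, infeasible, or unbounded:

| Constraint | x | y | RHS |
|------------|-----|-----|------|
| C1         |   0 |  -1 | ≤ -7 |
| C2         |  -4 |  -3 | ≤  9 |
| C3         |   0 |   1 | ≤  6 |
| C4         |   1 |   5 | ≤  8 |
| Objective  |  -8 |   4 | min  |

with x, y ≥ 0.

Infeasible (no feasible solution exists)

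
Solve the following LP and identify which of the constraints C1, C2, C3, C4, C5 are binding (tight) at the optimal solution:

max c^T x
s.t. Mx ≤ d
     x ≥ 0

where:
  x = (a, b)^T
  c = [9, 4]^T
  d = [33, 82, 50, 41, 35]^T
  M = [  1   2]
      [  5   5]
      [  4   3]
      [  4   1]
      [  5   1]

At a = 5, b = 10, compute slack b - a·x for each constraint:
  C1: 33 − 25 = 8  (slack)
  C2: 82 − 75 = 7  (slack)
  C3: 50 − 50 = 0  (binding)
  C4: 41 − 30 = 11  (slack)
  C5: 35 − 35 = 0  (binding)

Optimal: a = 5, b = 10
Binding: C3, C5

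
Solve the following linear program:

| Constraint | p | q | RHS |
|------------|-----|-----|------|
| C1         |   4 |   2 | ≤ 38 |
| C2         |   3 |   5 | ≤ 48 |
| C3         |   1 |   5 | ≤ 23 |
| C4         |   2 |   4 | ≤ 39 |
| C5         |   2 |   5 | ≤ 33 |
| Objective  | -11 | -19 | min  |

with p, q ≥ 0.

Evaluate the objective at each vertex of the feasible region:
  z(0, 0) = 0
  z(9.5, 0) = -104.5
  z(8, 3) = -145  ←
  z(0, 4.6) = -87.4
The minimum is at p = 8, q = 3.

p = 8, q = 3, z = -145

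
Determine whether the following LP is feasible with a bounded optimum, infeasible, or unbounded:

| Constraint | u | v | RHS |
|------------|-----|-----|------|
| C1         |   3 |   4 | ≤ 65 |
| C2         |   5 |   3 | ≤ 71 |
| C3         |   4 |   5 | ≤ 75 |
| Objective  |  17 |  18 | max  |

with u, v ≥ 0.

Feasible with a bounded optimal solution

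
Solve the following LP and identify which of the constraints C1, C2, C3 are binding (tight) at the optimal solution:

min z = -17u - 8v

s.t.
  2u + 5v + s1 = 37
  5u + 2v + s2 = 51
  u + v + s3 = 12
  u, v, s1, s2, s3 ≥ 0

At u = 9, v = 3, compute slack b - a·x for each constraint:
  C1: 37 − 33 = 4  (slack)
  C2: 51 − 51 = 0  (binding)
  C3: 12 − 12 = 0  (binding)

Optimal: u = 9, v = 3
Binding: C2, C3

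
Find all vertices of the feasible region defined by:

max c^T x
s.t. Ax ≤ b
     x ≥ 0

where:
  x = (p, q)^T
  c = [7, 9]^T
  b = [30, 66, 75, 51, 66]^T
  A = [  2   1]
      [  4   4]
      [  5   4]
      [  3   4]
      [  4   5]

(0, 0), (15, 0), (12.33, 3.333), (9, 6), (0, 12.75)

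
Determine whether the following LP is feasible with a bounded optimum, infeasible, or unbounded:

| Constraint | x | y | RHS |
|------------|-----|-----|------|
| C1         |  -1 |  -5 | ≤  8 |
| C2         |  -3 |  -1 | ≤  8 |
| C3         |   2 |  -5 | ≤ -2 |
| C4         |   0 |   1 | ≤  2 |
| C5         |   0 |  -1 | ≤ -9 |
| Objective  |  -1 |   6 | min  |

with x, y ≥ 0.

Infeasible (no feasible solution exists)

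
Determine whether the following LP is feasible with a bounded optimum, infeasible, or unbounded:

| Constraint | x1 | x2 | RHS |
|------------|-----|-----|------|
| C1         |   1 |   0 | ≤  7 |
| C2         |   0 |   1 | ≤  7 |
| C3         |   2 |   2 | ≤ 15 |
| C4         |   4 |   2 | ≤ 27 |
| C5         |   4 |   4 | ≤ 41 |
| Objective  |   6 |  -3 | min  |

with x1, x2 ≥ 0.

Feasible with a bounded optimal solution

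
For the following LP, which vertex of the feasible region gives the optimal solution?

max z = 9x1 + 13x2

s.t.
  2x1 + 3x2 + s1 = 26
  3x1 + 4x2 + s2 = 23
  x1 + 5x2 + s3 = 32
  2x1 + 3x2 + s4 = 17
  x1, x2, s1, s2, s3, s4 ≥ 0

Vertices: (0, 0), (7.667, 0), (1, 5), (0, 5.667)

Evaluate the objective at each vertex of the feasible region:
  z(0, 0) = 0
  z(7.667, 0) = 69
  z(1, 5) = 74  ←
  z(0, 5.667) = 73.67
The maximum is at x1 = 1, x2 = 5.

(1, 5)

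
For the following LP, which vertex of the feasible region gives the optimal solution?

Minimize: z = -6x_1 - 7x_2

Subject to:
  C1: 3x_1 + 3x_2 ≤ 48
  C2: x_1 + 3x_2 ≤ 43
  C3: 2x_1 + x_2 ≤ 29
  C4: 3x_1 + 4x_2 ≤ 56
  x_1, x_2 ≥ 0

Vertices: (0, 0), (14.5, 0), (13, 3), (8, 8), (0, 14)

Evaluate the objective at each vertex of the feasible region:
  z(0, 0) = 0
  z(14.5, 0) = -87
  z(13, 3) = -99
  z(8, 8) = -104  ←
  z(0, 14) = -98
The minimum is at x_1 = 8, x_2 = 8.

(8, 8)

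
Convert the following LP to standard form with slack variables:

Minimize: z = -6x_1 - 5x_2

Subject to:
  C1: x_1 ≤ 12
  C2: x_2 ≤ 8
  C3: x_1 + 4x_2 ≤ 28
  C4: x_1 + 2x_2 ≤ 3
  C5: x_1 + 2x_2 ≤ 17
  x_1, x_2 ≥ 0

min z = -6x_1 - 5x_2

s.t.
  x_1 + s1 = 12
  x_2 + s2 = 8
  x_1 + 4x_2 + s3 = 28
  x_1 + 2x_2 + s4 = 3
  x_1 + 2x_2 + s5 = 17
  x_1, x_2, s1, s2, s3, s4, s5 ≥ 0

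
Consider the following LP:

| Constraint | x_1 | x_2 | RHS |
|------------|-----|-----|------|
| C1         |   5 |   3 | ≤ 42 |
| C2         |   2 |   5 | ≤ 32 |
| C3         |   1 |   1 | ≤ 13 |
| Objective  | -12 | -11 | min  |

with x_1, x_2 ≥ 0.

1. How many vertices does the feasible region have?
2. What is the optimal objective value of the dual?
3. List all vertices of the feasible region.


1. 4
2. -116
3. (0, 0), (8.4, 0), (6, 4), (0, 6.4)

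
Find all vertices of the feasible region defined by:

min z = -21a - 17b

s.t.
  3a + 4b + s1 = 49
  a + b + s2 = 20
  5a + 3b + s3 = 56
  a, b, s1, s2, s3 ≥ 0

(0, 0), (11.2, 0), (7, 7), (0, 12.25)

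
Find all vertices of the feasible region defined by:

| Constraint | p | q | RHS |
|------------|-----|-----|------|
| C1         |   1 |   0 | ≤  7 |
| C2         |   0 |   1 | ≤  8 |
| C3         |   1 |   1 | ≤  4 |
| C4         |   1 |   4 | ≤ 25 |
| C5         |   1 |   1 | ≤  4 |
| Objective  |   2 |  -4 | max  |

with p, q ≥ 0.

(0, 0), (4, 0), (0, 4)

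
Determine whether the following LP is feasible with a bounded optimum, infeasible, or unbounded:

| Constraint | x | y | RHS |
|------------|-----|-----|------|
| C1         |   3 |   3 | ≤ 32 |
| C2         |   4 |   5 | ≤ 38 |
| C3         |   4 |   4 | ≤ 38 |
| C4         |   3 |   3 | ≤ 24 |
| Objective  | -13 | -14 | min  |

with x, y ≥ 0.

Feasible with a bounded optimal solution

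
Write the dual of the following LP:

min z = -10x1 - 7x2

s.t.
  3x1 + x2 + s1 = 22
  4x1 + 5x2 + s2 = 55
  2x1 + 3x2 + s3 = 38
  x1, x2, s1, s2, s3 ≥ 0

Primal min cᵀx s.t. Ax ≤ b, x ≥ 0  →  Dual max −bᵀy s.t. Aᵀy ≥ −c, y ≥ 0.

Maximize: z = -22y1 - 55y2 - 38y3

Subject to:
  3y1 + 4y2 + 2y3 ≥ 10
  y1 + 5y2 + 3y3 ≥ 7
  y1, y2, y3 ≥ 0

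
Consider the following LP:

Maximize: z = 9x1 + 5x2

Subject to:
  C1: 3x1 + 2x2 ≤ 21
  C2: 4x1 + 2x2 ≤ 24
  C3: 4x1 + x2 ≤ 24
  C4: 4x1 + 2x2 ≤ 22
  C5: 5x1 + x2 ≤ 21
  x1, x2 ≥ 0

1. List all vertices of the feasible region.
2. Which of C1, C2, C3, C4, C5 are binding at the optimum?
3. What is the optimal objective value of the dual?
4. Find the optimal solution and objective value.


1. (0, 0), (4.2, 0), (3.333, 4.333), (1, 9), (0, 10.5)
2. C1, C4
3. 54
4. x1 = 1, x2 = 9, z = 54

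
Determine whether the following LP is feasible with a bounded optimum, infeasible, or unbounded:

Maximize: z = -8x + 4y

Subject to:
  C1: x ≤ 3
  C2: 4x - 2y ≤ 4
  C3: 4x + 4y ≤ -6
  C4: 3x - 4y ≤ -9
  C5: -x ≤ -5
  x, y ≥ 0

Infeasible (no feasible solution exists)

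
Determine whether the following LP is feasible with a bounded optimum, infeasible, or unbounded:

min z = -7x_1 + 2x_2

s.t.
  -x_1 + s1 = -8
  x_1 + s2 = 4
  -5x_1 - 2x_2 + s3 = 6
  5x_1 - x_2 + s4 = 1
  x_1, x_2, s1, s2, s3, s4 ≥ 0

Infeasible (no feasible solution exists)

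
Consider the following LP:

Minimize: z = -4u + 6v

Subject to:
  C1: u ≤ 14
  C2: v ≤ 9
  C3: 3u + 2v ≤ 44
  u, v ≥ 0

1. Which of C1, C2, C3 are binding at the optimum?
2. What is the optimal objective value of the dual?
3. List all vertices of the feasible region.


1. C1
2. -56
3. (0, 0), (14, 0), (14, 1), (8.667, 9), (0, 9)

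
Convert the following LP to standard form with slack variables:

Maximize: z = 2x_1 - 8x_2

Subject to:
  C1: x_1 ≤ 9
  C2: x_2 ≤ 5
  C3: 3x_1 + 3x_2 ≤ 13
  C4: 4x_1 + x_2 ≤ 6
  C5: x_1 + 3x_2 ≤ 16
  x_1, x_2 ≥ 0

max z = 2x_1 - 8x_2

s.t.
  x_1 + s1 = 9
  x_2 + s2 = 5
  3x_1 + 3x_2 + s3 = 13
  4x_1 + x_2 + s4 = 6
  x_1 + 3x_2 + s5 = 16
  x_1, x_2, s1, s2, s3, s4, s5 ≥ 0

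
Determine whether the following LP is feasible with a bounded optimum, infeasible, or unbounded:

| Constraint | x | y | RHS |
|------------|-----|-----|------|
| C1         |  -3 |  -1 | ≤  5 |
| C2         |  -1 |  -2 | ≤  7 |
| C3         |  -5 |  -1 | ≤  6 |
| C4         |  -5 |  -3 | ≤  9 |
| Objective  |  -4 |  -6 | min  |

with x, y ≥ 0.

Unbounded (objective can decrease without bound)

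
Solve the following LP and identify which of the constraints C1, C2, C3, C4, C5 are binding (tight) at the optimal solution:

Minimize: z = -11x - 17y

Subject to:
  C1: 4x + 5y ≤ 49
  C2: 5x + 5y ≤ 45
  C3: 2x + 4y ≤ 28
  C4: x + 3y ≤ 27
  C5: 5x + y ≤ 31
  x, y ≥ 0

At x = 4, y = 5, compute slack b - a·x for each constraint:
  C1: 49 − 41 = 8  (slack)
  C2: 45 − 45 = 0  (binding)
  C3: 28 − 28 = 0  (binding)
  C4: 27 − 19 = 8  (slack)
  C5: 31 − 25 = 6  (slack)

Optimal: x = 4, y = 5
Binding: C2, C3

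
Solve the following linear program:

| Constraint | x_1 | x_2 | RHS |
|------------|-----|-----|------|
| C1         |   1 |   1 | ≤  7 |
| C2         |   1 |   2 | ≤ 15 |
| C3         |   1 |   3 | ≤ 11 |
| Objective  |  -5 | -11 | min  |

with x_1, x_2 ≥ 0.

Evaluate the objective at each vertex of the feasible region:
  z(0, 0) = 0
  z(7, 0) = -35
  z(5, 2) = -47  ←
  z(0, 3.667) = -40.33
The minimum is at x_1 = 5, x_2 = 2.

x_1 = 5, x_2 = 2, z = -47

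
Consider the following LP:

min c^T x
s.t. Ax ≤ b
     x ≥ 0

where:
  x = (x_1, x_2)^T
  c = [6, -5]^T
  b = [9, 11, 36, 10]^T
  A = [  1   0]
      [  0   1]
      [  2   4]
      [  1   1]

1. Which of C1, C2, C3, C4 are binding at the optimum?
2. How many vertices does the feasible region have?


1. C3
2. 5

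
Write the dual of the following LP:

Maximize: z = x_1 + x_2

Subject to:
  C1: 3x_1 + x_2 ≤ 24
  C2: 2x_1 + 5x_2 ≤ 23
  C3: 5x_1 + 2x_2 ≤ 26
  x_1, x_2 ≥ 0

Primal max cᵀx s.t. Ax ≤ b, x ≥ 0  →  Dual min bᵀy s.t. Aᵀy ≥ c, y ≥ 0.

Minimize: z = 24y1 + 23y2 + 26y3

Subject to:
  3y1 + 2y2 + 5y3 ≥ 1
  y1 + 5y2 + 2y3 ≥ 1
  y1, y2, y3 ≥ 0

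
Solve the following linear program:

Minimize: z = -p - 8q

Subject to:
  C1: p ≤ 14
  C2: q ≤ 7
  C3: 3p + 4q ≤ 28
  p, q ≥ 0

Evaluate the objective at each vertex of the feasible region:
  z(0, 0) = 0
  z(9.333, 0) = -9.333
  z(0, 7) = -56  ←
The minimum is at p = 0, q = 7.

p = 0, q = 7, z = -56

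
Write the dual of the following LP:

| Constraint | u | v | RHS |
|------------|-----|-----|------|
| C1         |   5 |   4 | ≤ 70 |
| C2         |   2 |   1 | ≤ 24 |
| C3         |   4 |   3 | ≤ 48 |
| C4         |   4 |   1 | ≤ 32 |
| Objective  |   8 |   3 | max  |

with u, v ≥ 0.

Primal max cᵀx s.t. Ax ≤ b, x ≥ 0  →  Dual min bᵀy s.t. Aᵀy ≥ c, y ≥ 0.

Minimize: z = 70y1 + 24y2 + 48y3 + 32y4

Subject to:
  5y1 + 2y2 + 4y3 + 4y4 ≥ 8
  4y1 + y2 + 3y3 + y4 ≥ 3
  y1, y2, y3, y4 ≥ 0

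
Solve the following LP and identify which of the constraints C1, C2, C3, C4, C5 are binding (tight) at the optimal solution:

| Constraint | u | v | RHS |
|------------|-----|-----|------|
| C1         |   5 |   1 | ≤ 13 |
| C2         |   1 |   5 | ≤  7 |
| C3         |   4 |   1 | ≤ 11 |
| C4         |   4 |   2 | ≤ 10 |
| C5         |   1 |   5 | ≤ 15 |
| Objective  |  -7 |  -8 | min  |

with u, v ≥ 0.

At u = 2, v = 1, compute slack b - a·x for each constraint:
  C1: 13 − 11 = 2  (slack)
  C2: 7 − 7 = 0  (binding)
  C3: 11 − 9 = 2  (slack)
  C4: 10 − 10 = 0  (binding)
  C5: 15 − 7 = 8  (slack)

Optimal: u = 2, v = 1
Binding: C2, C4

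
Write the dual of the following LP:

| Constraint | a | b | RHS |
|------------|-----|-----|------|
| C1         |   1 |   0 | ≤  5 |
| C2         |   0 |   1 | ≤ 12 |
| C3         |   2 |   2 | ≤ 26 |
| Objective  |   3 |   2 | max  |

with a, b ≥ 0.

Primal max cᵀx s.t. Ax ≤ b, x ≥ 0  →  Dual min bᵀy s.t. Aᵀy ≥ c, y ≥ 0.

Minimize: z = 5y1 + 12y2 + 26y3

Subject to:
  y1 + 2y3 ≥ 3
  y2 + 2y3 ≥ 2
  y1, y2, y3 ≥ 0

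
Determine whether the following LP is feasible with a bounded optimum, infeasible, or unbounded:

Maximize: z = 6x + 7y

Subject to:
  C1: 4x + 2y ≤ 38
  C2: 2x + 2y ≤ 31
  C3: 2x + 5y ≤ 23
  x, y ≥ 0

Feasible with a bounded optimal solution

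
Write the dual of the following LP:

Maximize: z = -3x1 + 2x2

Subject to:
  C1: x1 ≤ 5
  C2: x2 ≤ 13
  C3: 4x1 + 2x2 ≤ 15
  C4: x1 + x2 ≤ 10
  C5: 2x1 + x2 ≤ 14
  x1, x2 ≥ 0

Primal max cᵀx s.t. Ax ≤ b, x ≥ 0  →  Dual min bᵀy s.t. Aᵀy ≥ c, y ≥ 0.

Minimize: z = 5y1 + 13y2 + 15y3 + 10y4 + 14y5

Subject to:
  y1 + 4y3 + y4 + 2y5 ≥ -3
  y2 + 2y3 + y4 + y5 ≥ 2
  y1, y2, y3, y4, y5 ≥ 0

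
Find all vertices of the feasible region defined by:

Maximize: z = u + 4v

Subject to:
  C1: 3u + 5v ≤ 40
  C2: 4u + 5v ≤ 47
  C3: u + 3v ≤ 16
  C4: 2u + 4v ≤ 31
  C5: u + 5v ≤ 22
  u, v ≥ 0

(0, 0), (11.75, 0), (8.714, 2.429), (7, 3), (0, 4.4)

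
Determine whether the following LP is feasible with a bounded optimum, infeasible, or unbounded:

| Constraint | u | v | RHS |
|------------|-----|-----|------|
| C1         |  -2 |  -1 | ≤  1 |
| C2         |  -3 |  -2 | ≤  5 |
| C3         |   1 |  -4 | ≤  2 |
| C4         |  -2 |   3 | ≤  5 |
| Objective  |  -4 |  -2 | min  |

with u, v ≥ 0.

Unbounded (objective can decrease without bound)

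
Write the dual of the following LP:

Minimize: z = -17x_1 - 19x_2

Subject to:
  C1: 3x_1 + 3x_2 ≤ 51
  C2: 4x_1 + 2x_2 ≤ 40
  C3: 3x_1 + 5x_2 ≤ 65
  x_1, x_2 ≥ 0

Primal min cᵀx s.t. Ax ≤ b, x ≥ 0  →  Dual max −bᵀy s.t. Aᵀy ≥ −c, y ≥ 0.

Maximize: z = -51y1 - 40y2 - 65y3

Subject to:
  3y1 + 4y2 + 3y3 ≥ 17
  3y1 + 2y2 + 5y3 ≥ 19
  y1, y2, y3 ≥ 0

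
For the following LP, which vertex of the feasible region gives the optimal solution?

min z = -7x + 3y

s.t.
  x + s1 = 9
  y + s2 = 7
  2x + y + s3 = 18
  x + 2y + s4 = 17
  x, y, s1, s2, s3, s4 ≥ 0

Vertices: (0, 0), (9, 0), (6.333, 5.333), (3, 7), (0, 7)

Evaluate the objective at each vertex of the feasible region:
  z(0, 0) = 0
  z(9, 0) = -63  ←
  z(6.333, 5.333) = -28.33
  z(3, 7) = 0
  z(0, 7) = 21
The minimum is at x = 9, y = 0.

(9, 0)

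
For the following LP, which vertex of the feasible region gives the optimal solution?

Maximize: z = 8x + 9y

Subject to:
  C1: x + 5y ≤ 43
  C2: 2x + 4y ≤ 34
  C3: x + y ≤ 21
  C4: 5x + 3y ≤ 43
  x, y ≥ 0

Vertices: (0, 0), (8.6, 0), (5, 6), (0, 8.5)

Evaluate the objective at each vertex of the feasible region:
  z(0, 0) = 0
  z(8.6, 0) = 68.8
  z(5, 6) = 94  ←
  z(0, 8.5) = 76.5
The maximum is at x = 5, y = 6.

(5, 6)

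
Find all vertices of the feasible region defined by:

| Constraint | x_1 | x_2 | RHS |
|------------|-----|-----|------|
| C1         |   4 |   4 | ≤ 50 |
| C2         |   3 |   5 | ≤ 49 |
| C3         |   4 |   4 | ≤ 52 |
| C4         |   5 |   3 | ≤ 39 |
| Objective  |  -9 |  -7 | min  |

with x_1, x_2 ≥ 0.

(0, 0), (7.8, 0), (3, 8), (0, 9.8)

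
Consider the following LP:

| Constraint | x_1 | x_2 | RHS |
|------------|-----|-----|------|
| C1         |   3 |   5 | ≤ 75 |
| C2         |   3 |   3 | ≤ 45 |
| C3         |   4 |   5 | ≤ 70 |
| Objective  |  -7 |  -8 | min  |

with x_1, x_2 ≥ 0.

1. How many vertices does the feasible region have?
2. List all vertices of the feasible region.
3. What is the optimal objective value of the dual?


1. 4
2. (0, 0), (15, 0), (5, 10), (0, 14)
3. -115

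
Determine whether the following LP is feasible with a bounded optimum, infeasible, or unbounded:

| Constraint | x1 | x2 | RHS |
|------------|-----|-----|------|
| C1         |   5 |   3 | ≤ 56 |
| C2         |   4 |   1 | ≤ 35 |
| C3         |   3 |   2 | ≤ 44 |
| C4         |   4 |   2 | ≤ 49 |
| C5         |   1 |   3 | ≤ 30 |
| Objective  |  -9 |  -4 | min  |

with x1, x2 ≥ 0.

Feasible with a bounded optimal solution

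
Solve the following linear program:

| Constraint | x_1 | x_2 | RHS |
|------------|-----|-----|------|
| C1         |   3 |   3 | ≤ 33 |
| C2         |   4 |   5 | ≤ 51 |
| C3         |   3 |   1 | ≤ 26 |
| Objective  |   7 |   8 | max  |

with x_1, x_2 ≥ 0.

Evaluate the objective at each vertex of the feasible region:
  z(0, 0) = 0
  z(8.667, 0) = 60.67
  z(7.5, 3.5) = 80.5
  z(4, 7) = 84  ←
  z(0, 10.2) = 81.6
The maximum is at x_1 = 4, x_2 = 7.

x_1 = 4, x_2 = 7, z = 84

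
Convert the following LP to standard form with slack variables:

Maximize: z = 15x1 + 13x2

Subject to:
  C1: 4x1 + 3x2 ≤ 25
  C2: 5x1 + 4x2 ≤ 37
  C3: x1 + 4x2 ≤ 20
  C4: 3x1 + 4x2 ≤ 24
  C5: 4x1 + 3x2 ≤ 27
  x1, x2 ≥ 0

max z = 15x1 + 13x2

s.t.
  4x1 + 3x2 + s1 = 25
  5x1 + 4x2 + s2 = 37
  x1 + 4x2 + s3 = 20
  3x1 + 4x2 + s4 = 24
  4x1 + 3x2 + s5 = 27
  x1, x2, s1, s2, s3, s4, s5 ≥ 0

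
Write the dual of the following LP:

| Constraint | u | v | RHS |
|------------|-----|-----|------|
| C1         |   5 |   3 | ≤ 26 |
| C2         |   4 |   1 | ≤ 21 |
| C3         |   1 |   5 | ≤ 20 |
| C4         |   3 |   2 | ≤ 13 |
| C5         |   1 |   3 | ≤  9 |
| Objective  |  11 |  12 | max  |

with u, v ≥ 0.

Primal max cᵀx s.t. Ax ≤ b, x ≥ 0  →  Dual min bᵀy s.t. Aᵀy ≥ c, y ≥ 0.

Minimize: z = 26y1 + 21y2 + 20y3 + 13y4 + 9y5

Subject to:
  5y1 + 4y2 + y3 + 3y4 + y5 ≥ 11
  3y1 + y2 + 5y3 + 2y4 + 3y5 ≥ 12
  y1, y2, y3, y4, y5 ≥ 0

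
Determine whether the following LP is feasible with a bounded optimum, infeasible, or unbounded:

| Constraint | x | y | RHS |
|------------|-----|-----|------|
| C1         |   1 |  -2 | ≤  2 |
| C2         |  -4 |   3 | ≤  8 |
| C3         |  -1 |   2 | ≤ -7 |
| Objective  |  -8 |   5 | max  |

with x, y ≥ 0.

Infeasible (no feasible solution exists)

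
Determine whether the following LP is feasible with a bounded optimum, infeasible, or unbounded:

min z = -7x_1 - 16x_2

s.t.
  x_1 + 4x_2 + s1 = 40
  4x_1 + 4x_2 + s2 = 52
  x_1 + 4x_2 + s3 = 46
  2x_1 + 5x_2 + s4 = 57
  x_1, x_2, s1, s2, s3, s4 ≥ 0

Feasible with a bounded optimal solution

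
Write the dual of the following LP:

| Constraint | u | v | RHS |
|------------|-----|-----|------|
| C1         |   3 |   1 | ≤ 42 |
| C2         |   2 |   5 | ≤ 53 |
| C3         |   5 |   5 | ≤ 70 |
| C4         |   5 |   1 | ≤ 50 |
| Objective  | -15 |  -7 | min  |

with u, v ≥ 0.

Primal min cᵀx s.t. Ax ≤ b, x ≥ 0  →  Dual max −bᵀy s.t. Aᵀy ≥ −c, y ≥ 0.

Maximize: z = -42y1 - 53y2 - 70y3 - 50y4

Subject to:
  3y1 + 2y2 + 5y3 + 5y4 ≥ 15
  y1 + 5y2 + 5y3 + y4 ≥ 7
  y1, y2, y3, y4 ≥ 0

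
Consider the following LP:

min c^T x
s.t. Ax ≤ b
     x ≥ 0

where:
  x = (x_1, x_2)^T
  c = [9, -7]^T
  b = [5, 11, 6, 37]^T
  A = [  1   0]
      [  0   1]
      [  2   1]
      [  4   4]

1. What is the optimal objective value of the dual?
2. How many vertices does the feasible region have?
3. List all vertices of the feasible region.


1. -42
2. 3
3. (0, 0), (3, 0), (0, 6)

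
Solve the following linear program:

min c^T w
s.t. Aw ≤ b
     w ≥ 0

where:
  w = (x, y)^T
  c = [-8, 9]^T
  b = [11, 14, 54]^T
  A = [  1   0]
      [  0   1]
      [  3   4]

Evaluate the objective at each vertex of the feasible region:
  z(0, 0) = 0
  z(11, 0) = -88  ←
  z(11, 5.25) = -40.75
  z(0, 13.5) = 121.5
The minimum is at x = 11, y = 0.

x = 11, y = 0, z = -88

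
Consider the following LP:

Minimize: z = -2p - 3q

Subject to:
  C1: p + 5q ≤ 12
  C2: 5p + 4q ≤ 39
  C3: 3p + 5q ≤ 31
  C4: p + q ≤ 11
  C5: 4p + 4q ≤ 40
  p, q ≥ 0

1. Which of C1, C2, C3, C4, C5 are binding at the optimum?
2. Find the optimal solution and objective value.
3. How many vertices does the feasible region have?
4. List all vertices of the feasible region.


1. C1, C2
2. p = 7, q = 1, z = -17
3. 4
4. (0, 0), (7.8, 0), (7, 1), (0, 2.4)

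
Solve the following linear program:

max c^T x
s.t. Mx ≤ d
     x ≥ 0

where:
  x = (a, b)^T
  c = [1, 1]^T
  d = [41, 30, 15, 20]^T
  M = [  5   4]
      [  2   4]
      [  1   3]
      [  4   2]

Evaluate the objective at each vertex of the feasible region:
  z(0, 0) = 0
  z(5, 0) = 5
  z(3, 4) = 7  ←
  z(0, 5) = 5
The maximum is at a = 3, b = 4.

a = 3, b = 4, z = 7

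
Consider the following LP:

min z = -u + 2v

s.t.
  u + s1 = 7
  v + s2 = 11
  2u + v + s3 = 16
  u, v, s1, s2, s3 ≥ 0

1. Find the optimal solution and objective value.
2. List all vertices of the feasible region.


1. u = 7, v = 0, z = -7
2. (0, 0), (7, 0), (7, 2), (2.5, 11), (0, 11)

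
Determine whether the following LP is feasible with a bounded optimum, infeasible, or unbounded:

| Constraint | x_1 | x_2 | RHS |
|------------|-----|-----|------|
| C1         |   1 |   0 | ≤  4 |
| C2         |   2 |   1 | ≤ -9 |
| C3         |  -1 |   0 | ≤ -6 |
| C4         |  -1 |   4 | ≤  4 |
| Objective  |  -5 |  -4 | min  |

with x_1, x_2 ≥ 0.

Infeasible (no feasible solution exists)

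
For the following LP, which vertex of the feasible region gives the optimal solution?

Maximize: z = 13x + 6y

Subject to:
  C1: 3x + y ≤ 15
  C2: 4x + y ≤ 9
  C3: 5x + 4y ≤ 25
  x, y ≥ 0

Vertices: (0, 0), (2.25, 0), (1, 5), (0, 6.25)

Evaluate the objective at each vertex of the feasible region:
  z(0, 0) = 0
  z(2.25, 0) = 29.25
  z(1, 5) = 43  ←
  z(0, 6.25) = 37.5
The maximum is at x = 1, y = 5.

(1, 5)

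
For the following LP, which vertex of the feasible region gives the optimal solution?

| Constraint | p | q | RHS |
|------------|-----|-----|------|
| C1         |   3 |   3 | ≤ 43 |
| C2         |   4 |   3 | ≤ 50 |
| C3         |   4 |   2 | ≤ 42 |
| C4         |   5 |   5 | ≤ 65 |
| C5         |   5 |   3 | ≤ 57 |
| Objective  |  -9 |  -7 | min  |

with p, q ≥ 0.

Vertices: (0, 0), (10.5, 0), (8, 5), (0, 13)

Evaluate the objective at each vertex of the feasible region:
  z(0, 0) = 0
  z(10.5, 0) = -94.5
  z(8, 5) = -107  ←
  z(0, 13) = -91
The minimum is at p = 8, q = 5.

(8, 5)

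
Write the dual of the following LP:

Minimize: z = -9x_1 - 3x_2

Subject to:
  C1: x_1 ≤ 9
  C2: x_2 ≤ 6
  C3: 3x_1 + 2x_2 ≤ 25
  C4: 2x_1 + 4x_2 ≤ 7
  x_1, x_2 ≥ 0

Primal min cᵀx s.t. Ax ≤ b, x ≥ 0  →  Dual max −bᵀy s.t. Aᵀy ≥ −c, y ≥ 0.

Maximize: z = -9y1 - 6y2 - 25y3 - 7y4

Subject to:
  y1 + 3y3 + 2y4 ≥ 9
  y2 + 2y3 + 4y4 ≥ 3
  y1, y2, y3, y4 ≥ 0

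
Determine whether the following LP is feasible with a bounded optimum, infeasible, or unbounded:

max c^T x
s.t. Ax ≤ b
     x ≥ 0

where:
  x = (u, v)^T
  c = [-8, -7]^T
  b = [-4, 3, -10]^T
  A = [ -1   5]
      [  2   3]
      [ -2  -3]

Infeasible (no feasible solution exists)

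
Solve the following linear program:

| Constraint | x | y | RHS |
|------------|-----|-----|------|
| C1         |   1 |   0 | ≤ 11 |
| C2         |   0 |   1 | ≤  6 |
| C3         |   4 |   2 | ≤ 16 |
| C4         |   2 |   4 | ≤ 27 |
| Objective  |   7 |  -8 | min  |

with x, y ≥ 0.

Evaluate the objective at each vertex of the feasible region:
  z(0, 0) = 0
  z(4, 0) = 28
  z(1, 6) = -41
  z(0, 6) = -48  ←
The minimum is at x = 0, y = 6.

x = 0, y = 6, z = -48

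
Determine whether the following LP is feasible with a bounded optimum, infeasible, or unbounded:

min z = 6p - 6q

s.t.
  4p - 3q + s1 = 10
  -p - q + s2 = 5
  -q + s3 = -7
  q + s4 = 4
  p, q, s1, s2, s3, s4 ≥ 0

Infeasible (no feasible solution exists)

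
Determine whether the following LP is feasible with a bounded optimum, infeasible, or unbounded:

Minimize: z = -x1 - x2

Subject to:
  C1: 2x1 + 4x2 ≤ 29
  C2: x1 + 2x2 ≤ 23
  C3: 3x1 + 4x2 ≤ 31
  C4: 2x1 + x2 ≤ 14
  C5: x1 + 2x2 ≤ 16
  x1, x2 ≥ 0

Feasible with a bounded optimal solution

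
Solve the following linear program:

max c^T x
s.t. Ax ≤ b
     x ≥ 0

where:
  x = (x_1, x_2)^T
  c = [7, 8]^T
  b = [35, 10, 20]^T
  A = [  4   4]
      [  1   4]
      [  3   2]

Evaluate the objective at each vertex of the feasible region:
  z(0, 0) = 0
  z(6.667, 0) = 46.67
  z(6, 1) = 50  ←
  z(0, 2.5) = 20
The maximum is at x_1 = 6, x_2 = 1.

x_1 = 6, x_2 = 1, z = 50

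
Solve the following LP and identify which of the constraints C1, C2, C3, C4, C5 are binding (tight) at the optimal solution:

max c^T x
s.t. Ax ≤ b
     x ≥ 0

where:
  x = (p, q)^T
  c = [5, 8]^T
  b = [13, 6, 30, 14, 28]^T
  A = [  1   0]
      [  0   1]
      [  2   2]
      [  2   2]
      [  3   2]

At p = 1, q = 6, compute slack b - a·x for each constraint:
  C1: 13 − 1 = 12  (slack)
  C2: 6 − 6 = 0  (binding)
  C3: 30 − 14 = 16  (slack)
  C4: 14 − 14 = 0  (binding)
  C5: 28 − 15 = 13  (slack)

Optimal: p = 1, q = 6
Binding: C2, C4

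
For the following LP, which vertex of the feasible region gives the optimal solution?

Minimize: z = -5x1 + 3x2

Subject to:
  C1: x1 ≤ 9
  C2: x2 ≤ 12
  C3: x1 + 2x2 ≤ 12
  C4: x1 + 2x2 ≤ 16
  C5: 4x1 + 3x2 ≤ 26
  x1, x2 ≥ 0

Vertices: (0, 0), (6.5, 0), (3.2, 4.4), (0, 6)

Evaluate the objective at each vertex of the feasible region:
  z(0, 0) = 0
  z(6.5, 0) = -32.5  ←
  z(3.2, 4.4) = -2.8
  z(0, 6) = 18
The minimum is at x1 = 6.5, x2 = 0.

(6.5, 0)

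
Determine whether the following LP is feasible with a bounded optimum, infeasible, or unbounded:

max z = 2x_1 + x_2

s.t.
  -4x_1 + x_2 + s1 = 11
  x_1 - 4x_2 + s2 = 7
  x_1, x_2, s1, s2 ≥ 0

Unbounded (objective can increase without bound)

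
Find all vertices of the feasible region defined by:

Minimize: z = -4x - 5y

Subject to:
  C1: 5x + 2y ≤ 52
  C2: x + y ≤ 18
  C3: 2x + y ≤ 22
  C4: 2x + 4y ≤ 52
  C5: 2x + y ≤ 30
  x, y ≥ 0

(0, 0), (10.4, 0), (8, 6), (6, 10), (0, 13)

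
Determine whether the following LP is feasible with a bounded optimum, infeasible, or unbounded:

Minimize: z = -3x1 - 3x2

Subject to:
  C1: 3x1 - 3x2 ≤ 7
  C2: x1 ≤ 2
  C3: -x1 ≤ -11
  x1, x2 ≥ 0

Infeasible (no feasible solution exists)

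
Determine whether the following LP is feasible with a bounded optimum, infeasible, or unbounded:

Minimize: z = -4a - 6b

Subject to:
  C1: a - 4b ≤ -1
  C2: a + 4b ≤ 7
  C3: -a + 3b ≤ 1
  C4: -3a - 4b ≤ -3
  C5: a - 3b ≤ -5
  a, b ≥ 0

Infeasible (no feasible solution exists)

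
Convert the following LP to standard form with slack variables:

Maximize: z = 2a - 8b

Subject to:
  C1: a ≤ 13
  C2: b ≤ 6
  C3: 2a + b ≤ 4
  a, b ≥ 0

max z = 2a - 8b

s.t.
  a + s1 = 13
  b + s2 = 6
  2a + b + s3 = 4
  a, b, s1, s2, s3 ≥ 0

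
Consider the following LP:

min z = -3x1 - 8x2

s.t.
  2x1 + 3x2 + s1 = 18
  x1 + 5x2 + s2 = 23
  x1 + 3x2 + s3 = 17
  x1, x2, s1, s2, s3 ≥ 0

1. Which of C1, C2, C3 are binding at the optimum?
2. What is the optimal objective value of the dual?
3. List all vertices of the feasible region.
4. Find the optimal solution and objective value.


1. C1, C2
2. -41
3. (0, 0), (9, 0), (3, 4), (0, 4.6)
4. x1 = 3, x2 = 4, z = -41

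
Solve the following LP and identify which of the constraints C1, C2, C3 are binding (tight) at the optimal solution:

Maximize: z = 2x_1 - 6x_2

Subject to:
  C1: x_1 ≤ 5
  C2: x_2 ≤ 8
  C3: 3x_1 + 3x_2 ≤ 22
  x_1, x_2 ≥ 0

At x_1 = 5, x_2 = 0, compute slack b - a·x for each constraint:
  C1: 5 − 5 = 0  (binding)
  C2: 8 − 0 = 8  (slack)
  C3: 22 − 15 = 7  (slack)

Optimal: x_1 = 5, x_2 = 0
Binding: C1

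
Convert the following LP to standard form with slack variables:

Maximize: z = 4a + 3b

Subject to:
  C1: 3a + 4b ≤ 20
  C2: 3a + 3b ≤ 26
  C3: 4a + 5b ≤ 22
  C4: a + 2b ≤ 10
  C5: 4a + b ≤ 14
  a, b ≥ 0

max z = 4a + 3b

s.t.
  3a + 4b + s1 = 20
  3a + 3b + s2 = 26
  4a + 5b + s3 = 22
  a + 2b + s4 = 10
  4a + b + s5 = 14
  a, b, s1, s2, s3, s4, s5 ≥ 0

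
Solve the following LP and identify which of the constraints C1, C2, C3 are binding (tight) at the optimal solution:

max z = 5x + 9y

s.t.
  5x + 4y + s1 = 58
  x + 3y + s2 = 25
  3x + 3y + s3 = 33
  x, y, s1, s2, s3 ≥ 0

At x = 4, y = 7, compute slack b - a·x for each constraint:
  C1: 58 − 48 = 10  (slack)
  C2: 25 − 25 = 0  (binding)
  C3: 33 − 33 = 0  (binding)

Optimal: x = 4, y = 7
Binding: C2, C3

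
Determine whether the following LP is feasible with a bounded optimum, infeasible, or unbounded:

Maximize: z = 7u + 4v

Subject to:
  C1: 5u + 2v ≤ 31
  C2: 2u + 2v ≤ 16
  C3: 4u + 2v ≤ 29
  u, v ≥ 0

Feasible with a bounded optimal solution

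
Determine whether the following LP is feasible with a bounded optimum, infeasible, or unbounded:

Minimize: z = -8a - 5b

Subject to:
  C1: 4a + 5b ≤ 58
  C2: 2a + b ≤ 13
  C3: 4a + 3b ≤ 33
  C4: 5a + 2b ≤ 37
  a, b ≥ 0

Feasible with a bounded optimal solution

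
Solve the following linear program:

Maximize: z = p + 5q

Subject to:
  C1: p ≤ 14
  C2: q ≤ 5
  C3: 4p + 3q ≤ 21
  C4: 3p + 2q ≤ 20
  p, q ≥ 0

Evaluate the objective at each vertex of the feasible region:
  z(0, 0) = 0
  z(5.25, 0) = 5.25
  z(1.5, 5) = 26.5  ←
  z(0, 5) = 25
The maximum is at p = 1.5, q = 5.

p = 1.5, q = 5, z = 26.5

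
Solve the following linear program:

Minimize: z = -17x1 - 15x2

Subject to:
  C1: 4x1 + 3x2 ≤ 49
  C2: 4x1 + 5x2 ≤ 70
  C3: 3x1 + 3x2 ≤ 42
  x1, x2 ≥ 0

Evaluate the objective at each vertex of the feasible region:
  z(0, 0) = 0
  z(12.25, 0) = -208.2
  z(7, 7) = -224  ←
  z(0, 14) = -210
The minimum is at x1 = 7, x2 = 7.

x1 = 7, x2 = 7, z = -224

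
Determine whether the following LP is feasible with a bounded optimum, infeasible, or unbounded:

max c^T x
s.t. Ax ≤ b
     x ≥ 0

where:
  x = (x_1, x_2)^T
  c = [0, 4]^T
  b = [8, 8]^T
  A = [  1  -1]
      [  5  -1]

Unbounded (objective can increase without bound)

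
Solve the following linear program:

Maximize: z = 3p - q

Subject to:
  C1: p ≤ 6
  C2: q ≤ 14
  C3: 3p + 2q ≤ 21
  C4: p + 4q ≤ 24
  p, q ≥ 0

Evaluate the objective at each vertex of the feasible region:
  z(0, 0) = 0
  z(6, 0) = 18  ←
  z(6, 1.5) = 16.5
  z(3.6, 5.1) = 5.7
  z(0, 6) = -6
The maximum is at p = 6, q = 0.

p = 6, q = 0, z = 18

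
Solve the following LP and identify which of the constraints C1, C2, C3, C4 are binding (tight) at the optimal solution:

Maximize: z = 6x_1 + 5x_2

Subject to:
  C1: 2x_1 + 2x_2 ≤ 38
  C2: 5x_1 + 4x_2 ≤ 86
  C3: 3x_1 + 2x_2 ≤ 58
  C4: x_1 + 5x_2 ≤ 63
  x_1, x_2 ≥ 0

At x_1 = 10, x_2 = 9, compute slack b - a·x for each constraint:
  C1: 38 − 38 = 0  (binding)
  C2: 86 − 86 = 0  (binding)
  C3: 58 − 48 = 10  (slack)
  C4: 63 − 55 = 8  (slack)

Optimal: x_1 = 10, x_2 = 9
Binding: C1, C2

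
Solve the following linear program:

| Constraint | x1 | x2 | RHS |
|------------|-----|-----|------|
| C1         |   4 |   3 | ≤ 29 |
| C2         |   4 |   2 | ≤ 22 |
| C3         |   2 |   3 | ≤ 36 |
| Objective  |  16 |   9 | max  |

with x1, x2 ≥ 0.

Evaluate the objective at each vertex of the feasible region:
  z(0, 0) = 0
  z(5.5, 0) = 88
  z(2, 7) = 95  ←
  z(0, 9.667) = 87
The maximum is at x1 = 2, x2 = 7.

x1 = 2, x2 = 7, z = 95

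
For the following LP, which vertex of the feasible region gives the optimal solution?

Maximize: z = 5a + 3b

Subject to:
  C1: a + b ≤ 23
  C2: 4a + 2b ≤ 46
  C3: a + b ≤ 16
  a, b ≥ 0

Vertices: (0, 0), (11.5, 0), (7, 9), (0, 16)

Evaluate the objective at each vertex of the feasible region:
  z(0, 0) = 0
  z(11.5, 0) = 57.5
  z(7, 9) = 62  ←
  z(0, 16) = 48
The maximum is at a = 7, b = 9.

(7, 9)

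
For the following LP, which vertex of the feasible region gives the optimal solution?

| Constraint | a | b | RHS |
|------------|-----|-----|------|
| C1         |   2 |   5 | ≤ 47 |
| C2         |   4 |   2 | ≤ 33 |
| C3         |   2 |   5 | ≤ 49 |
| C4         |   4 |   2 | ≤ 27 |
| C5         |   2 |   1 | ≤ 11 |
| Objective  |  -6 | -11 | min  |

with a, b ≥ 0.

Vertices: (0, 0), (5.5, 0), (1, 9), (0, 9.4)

Evaluate the objective at each vertex of the feasible region:
  z(0, 0) = 0
  z(5.5, 0) = -33
  z(1, 9) = -105  ←
  z(0, 9.4) = -103.4
The minimum is at a = 1, b = 9.

(1, 9)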